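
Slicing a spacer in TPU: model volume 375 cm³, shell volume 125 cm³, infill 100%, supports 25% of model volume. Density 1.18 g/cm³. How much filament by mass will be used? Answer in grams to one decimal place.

553.1 g

Volume inside the shell: 375 − 125 → 250 cm³.
Deposited infill: 1.00 × 250 → 250 cm³.
Support: 0.25 × 375 → 93.75 cm³.
Deposited volume = 125 + 250 + 93.75 = 468.75 cm³.
Mass: 468.75 × 1.18 → 553.125 g.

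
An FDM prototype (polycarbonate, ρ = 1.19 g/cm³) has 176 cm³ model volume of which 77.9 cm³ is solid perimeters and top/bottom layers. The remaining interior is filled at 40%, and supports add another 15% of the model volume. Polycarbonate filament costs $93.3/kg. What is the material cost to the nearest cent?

$15.94

Volume inside the shell = 176 − 77.9 = 98.1 cm³.
Deposited infill = 0.40 × 98.1, so 39.24 cm³.
Support: 0.15 × 176 → 26.4 cm³.
Total extruded = 77.9 + 39.24 + 26.4 = 143.54 cm³.
Mass = 143.54 × 1.19, so 170.8126 g.
Cost = 170.8126 g / 1000 × $93.3/kg = $15.94.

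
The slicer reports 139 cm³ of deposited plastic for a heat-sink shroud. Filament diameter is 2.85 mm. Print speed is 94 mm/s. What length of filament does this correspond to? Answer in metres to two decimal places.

Filament cross-section = π × (2.85/2)² = 6.3794 mm².
Length = 139 cm³ / 6.3794 mm² = 139000 / 6.3794 = 21788.88 mm = 21.79 m.

21.79 m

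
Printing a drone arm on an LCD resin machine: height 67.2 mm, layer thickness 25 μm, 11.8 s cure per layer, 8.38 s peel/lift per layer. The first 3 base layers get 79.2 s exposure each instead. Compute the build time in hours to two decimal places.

15.12 hours

Layers = ⌈67.2/0.025⌉ = 2688.
Base layers = 3 × (79.2 + 8.38), so 262.74 s.
Remaining layers = 2685 × (11.8 + 8.38), so 54183.3 s.
Total = 262.74 + 54183.3 = 54446.04 s = 15.12 hours.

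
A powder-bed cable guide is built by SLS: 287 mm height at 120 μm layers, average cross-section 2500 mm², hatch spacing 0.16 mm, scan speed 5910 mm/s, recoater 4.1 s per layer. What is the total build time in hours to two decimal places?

Layers = ⌈287/0.12⌉ = 2392.
Hatch length per layer: 2500 / 0.16 → 15625 mm.
Laser time per layer = 15625 / 5910 = 2.6438 s.
Time per layer: 2.6438 + 4.1 → 6.7438 s.
Build time = 2392 × 6.7438 = 16131.1696 s = 4.48 hours.

4.48 hours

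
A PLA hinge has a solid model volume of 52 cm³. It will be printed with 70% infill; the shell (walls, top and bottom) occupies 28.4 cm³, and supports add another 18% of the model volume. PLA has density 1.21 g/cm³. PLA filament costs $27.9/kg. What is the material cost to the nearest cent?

$1.83

Infill region: 52 − 28.4 → 23.6 cm³.
Infill volume = 0.70 × 23.6, so 16.52 cm³.
Support: 0.18 × 52 → 9.36 cm³.
Total extruded = 28.4 + 16.52 + 9.36, so 54.28 cm³.
Mass: 54.28 × 1.21 → 65.6788 g.
Cost = 65.6788 g / 1000 × $27.9/kg = $1.83.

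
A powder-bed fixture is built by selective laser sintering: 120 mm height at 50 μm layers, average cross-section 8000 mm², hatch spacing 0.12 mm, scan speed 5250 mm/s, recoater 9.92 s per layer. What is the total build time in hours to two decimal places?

15.08 hours

Layer count = ceil(120 / 0.05) = 2400.
Hatch length per layer = 8000 / 0.12, so 66666.7 mm.
Scan time per layer: 66666.7 / 5250 → 12.6984 s.
Layer cycle: 12.6984 + 9.92 → 22.6184 s.
2400 layers × 22.6184 s/layer = 54284.16 s, i.e. 15.08 hours.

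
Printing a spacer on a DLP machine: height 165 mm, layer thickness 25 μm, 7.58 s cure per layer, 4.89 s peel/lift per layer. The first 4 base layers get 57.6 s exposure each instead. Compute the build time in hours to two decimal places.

22.92 hours

Number of layers: 165 / 0.025 → 6600 (rounded up).
Base layers = 4 × (57.6 + 4.89) = 249.96 s.
Remaining layers = 6596 × (7.58 + 4.89), so 82252.12 s.
Sum: 249.96 + 82252.12 = 82502.08 s → 22.92 hours.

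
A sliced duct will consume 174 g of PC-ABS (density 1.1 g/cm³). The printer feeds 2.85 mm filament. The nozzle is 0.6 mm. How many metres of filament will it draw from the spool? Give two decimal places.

Volume = 174 g / 1.1 g·cm⁻³ = 158.1818 cm³ = 158181.8 mm³.
Filament cross-section = π × (2.85/2)² = 6.3794 mm².
L = V/A = 158181.8/6.3794 = 24795.72 mm → 24.80 m.

24.80 m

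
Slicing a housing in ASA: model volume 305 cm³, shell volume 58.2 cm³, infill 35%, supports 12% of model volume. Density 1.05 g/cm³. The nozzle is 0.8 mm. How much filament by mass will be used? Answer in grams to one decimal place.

Interior volume: 305 − 58.2 → 246.8 cm³.
Infill deposited = 0.35 × 246.8 = 86.38 cm³.
Support: 0.12 × 305 → 36.6 cm³.
Deposited volume = 58.2 + 86.38 + 36.6 = 181.18 cm³.
Mass = 181.18 × 1.05, so 190.239 g.

190.2 g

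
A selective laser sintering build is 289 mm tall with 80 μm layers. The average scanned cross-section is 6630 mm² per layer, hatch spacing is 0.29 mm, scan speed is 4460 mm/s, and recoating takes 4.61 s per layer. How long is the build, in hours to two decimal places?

Number of layers: 289 / 0.08 → 3613 (rounded up).
Hatch length per layer = 6630 / 0.29, so 22862.1 mm.
Scan time per layer: 22862.1 / 4460 → 5.126 s.
Time per layer: 5.126 + 4.61 → 9.736 s.
Total: 3613 × 9.736 s = 35176.168 s → 9.77 hours.

9.77 hours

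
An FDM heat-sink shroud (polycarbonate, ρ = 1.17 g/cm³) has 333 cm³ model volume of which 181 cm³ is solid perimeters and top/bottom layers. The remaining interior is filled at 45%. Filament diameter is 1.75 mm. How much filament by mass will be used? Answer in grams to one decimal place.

291.8 g

Interior volume = 333 − 181 = 152 cm³.
Infill volume = 0.45 × 152 = 68.4 cm³.
Total extruded = 181 + 68.4 = 249.4 cm³.
Mass = 249.4 × 1.17, so 291.798 g.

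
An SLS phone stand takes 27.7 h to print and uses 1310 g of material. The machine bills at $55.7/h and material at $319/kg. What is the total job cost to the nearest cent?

Time charge = 55.7 × 27.7 = $1542.89.
Material charge = 319 × 1310/1000, so $417.89.
Job cost: 1542.89 + 417.89 = $1960.78.

$1960.78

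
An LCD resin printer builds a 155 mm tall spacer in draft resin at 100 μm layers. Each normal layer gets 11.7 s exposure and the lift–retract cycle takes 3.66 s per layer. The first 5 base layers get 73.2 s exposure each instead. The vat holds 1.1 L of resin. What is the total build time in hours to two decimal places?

Layers = ⌈155/0.1⌉ = 1550.
Bottom layers = 5 × (73.2 + 3.66) = 384.3 s.
Remaining layers = 1545 × (11.7 + 3.66), so 23731.2 s.
Total = 384.3 + 23731.2 = 24115.5 s = 6.70 hours.

6.70 hours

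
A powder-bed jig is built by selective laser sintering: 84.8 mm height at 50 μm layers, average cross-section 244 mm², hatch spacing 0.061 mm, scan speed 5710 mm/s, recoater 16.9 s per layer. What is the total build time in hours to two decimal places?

8.29 hours

Layers = ⌈84.8/0.05⌉ = 1696.
Hatch length per layer = 244 / 0.061 = 4000 mm.
Scan time per layer: 4000 / 5710 → 0.7005 s.
Time per layer = 0.7005 + 16.9 = 17.6005 s.
1696 layers × 17.6005 s/layer = 29850.448 s, i.e. 8.29 hours.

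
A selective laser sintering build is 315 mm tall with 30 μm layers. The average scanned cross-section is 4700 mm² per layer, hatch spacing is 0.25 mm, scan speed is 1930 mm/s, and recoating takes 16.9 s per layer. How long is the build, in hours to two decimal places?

Layers = ⌈315/0.03⌉ = 10500.
Per-layer scan distance = 4700 / 0.25 = 18800 mm.
Per-layer scan time = 18800 / 1930, so 9.7409 s.
Time per layer = 9.7409 + 16.9 = 26.6409 s.
Build time = 10500 × 26.6409 = 279729.45 s = 77.70 hours.

77.70 hours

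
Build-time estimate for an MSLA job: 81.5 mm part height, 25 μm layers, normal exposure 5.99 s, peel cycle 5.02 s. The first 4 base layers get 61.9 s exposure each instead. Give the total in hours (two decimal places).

Number of layers: 81.5 / 0.025 → 3260 (rounded up).
Base layers: 4 × (61.9 + 5.02) → 267.68 s.
Remaining layers = 3256 × (5.99 + 5.02) = 35848.56 s.
Sum: 267.68 + 35848.56 = 36116.24 s → 10.03 hours.

10.03 hours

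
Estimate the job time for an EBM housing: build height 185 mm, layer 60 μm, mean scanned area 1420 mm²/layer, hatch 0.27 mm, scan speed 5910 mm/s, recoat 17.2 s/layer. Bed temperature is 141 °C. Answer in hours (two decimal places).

Number of layers: 185 / 0.06 → 3084 (rounded up).
Per-layer scan distance = 1420 / 0.27 = 5259.3 mm.
Per-layer scan time: 5259.3 / 5910 → 0.8899 s.
Per-layer time: 0.8899 + 17.2 → 18.0899 s.
Total: 3084 × 18.0899 s = 55789.2516 s → 15.50 hours.

15.50 hours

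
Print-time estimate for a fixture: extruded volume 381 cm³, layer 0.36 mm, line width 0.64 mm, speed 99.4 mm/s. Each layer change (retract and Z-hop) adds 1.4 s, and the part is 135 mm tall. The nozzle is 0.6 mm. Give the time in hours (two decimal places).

4.77 hours

Extrusion cross-section = 0.36 × 0.64 = 0.2304 mm².
Path length: 381000 mm³ / 0.2304 mm² → 1653645.8 mm.
Extrusion time: 1653645.8 / 99.4 → 16636.3 s.
Number of layers: 135 / 0.36 → 375 (rounded up).
Z-hop total = 375 × 1.4, so 525 s.
Total = 16636.3 + 525 = 17161.3 s = 4.77 hours.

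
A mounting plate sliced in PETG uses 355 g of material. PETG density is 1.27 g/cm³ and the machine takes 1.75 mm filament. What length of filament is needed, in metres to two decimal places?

Volume = 355 g / 1.27 g·cm⁻³ = 279.5276 cm³ = 279527.6 mm³.
Cross-section of 1.75 mm filament: π·(1.75/2)² = 2.4053 mm².
L = V/A = 279527.6/2.4053 = 116213.2 mm → 116.21 m.

116.21 m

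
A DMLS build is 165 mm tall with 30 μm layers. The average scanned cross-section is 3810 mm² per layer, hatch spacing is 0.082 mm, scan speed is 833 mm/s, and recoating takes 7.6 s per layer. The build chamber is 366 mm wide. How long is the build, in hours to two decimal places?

96.83 hours

Layer count = ceil(165 / 0.03) = 5500.
Scan path per layer = 3810 / 0.082, so 46463.4 mm.
Laser time per layer = 46463.4 / 833, so 55.7784 s.
Time per layer: 55.7784 + 7.6 → 63.3784 s.
5500 layers × 63.3784 s/layer = 348581.2 s, i.e. 96.83 hours.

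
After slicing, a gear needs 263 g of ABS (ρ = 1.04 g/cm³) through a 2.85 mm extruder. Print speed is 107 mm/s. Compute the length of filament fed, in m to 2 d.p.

39.64 m

Extruded volume: 263/1.04 = 252.8846 cm³ (252884.6 mm³).
A = π r² = π × 1.425² = 6.3794 mm².
L = V/A = 252884.6/6.3794 = 39640.81 mm → 39.64 m.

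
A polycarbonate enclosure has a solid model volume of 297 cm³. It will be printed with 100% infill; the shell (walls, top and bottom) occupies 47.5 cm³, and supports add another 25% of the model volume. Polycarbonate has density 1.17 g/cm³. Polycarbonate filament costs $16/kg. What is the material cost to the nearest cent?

Infill region: 297 − 47.5 → 249.5 cm³.
Infill volume: 1.00 × 249.5 → 249.5 cm³.
Support = 0.25 × 297, so 74.25 cm³.
Deposited volume: 47.5 + 249.5 + 74.25 → 371.25 cm³.
Mass = 371.25 × 1.17 = 434.3625 g.
Cost = 434.3625 g / 1000 × $16/kg = $6.95.

$6.95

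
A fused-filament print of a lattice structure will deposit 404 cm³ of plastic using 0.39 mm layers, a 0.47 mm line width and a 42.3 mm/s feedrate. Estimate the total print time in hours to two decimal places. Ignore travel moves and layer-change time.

14.47 hours

Extrusion cross-section = 0.39 × 0.47, so 0.1833 mm².
Total extruded path = 404000/0.1833 = 2204037.1 mm.
Extrusion time: 2204037.1 / 42.3 → 52104.9 s.
In the requested units: 52104.9 s = 14.47 hours.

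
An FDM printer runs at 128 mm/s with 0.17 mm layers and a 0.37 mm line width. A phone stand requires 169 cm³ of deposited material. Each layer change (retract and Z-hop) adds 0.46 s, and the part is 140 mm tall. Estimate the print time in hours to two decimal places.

Bead cross-section: 0.17 × 0.37 → 0.0629 mm².
Total extruded path = 169000/0.0629 = 2686804.5 mm.
Print-move time = 2686804.5 / 128 = 20990.7 s.
Number of layers: 140 / 0.17 → 824 (rounded up).
Layer-change overhead = 824 × 0.46, so 379.04 s.
Total = 20990.7 + 379.04 = 21369.74 s = 5.94 hours.

5.94 hours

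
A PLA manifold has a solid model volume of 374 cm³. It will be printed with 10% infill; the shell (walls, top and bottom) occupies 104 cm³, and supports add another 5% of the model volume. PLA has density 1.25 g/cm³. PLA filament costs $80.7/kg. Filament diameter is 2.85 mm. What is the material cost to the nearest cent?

Volume inside the shell = 374 − 104, so 270 cm³.
Deposited infill = 0.10 × 270 = 27 cm³.
Support: 0.05 × 374 → 18.7 cm³.
Deposited volume: 104 + 27 + 18.7 → 149.7 cm³.
Mass = 149.7 × 1.25 = 187.125 g.
Cost = 187.125 g / 1000 × $80.7/kg = $15.10.

$15.10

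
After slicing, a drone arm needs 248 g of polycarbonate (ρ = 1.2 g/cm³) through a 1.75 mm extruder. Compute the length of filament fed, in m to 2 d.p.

Extruded volume: 248/1.2 = 206.6667 cm³ (206666.7 mm³).
Cross-section of 1.75 mm filament: π·(1.75/2)² = 2.4053 mm².
Length = 206666.7 / 2.4053 = 85921.38 mm = 85.92 m.

85.92 m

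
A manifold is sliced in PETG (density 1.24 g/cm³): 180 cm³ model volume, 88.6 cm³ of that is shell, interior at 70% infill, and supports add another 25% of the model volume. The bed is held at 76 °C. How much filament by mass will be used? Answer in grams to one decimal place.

Interior volume = 180 − 88.6 = 91.4 cm³.
Deposited infill: 0.70 × 91.4 → 63.98 cm³.
Support = 0.25 × 180, so 45 cm³.
Deposited volume = 88.6 + 63.98 + 45, so 197.58 cm³.
Mass: 197.58 × 1.24 → 244.9992 g.

245.0 g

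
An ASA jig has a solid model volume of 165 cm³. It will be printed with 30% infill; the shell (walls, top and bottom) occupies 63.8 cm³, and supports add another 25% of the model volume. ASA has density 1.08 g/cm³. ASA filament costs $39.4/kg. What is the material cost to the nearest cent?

$5.76

Infill region: 165 − 63.8 → 101.2 cm³.
Deposited infill = 0.30 × 101.2, so 30.36 cm³.
Support: 0.25 × 165 → 41.25 cm³.
Total printed volume = 63.8 + 30.36 + 41.25, so 135.41 cm³.
Mass: 135.41 × 1.08 → 146.2428 g.
At $39.4/kg: 146.2428/1000 × 39.4 = $5.76.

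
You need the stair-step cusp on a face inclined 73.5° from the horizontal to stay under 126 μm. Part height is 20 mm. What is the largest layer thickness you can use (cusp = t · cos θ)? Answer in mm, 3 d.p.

0.444 mm

Layer height = cusp / cos(73.5°) = 0.126 / 0.2840 = 0.444 mm.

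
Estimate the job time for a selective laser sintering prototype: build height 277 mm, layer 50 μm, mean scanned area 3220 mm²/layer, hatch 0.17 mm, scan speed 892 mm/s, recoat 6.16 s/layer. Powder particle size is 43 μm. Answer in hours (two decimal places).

Number of layers: 277 / 0.05 → 5540 (rounded up).
Scan path per layer: 3220 / 0.17 → 18941.2 mm.
Scan time per layer = 18941.2 / 892, so 21.2345 s.
Layer cycle: 21.2345 + 6.16 → 27.3945 s.
Build time = 5540 × 27.3945 = 151765.53 s = 42.16 hours.

42.16 hours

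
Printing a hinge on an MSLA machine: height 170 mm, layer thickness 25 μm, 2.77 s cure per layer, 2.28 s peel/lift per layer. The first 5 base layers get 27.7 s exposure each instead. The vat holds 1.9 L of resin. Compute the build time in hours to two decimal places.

9.57 hours

Layer count = ceil(170 / 0.025) = 6800.
Base layers = 5 × (27.7 + 2.28), so 149.9 s.
Remaining layers = 6795 × (2.77 + 2.28), so 34314.75 s.
Sum: 149.9 + 34314.75 = 34464.65 s → 9.57 hours.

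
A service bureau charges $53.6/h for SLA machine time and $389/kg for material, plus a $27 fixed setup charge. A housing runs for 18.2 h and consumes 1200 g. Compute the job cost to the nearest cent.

Time charge = 53.6 × 18.2, so $975.52.
Material cost = 389 × 1200/1000, so $466.80.
Adding setup: 975.52 + 466.80 + 27 → $1469.32.

$1469.32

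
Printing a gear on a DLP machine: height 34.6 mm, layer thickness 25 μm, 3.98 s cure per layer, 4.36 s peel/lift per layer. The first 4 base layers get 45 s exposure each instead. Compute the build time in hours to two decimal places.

3.25 hours

Layer count = ceil(34.6 / 0.025) = 1384.
Burn-in layers: 4 × (45 + 4.36) → 197.44 s.
Remaining layers = 1380 × (3.98 + 4.36), so 11509.2 s.
Total = 197.44 + 11509.2 = 11706.64 s = 3.25 hours.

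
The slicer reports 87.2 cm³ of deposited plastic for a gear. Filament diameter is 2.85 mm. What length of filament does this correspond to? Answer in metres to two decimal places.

13.67 m

A = π r² = π × 1.425² = 6.3794 mm².
Length = 87.2 cm³ / 6.3794 mm² = 87200 / 6.3794 = 13669 mm = 13.67 m.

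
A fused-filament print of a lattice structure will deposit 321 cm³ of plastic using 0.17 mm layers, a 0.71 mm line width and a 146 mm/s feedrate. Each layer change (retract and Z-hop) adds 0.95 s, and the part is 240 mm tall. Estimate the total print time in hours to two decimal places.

Extrusion cross-section = 0.17 × 0.71, so 0.1207 mm².
Toolpath length = 321 cm³ / 0.1207 mm² = 321000 / 0.1207 = 2659486.3 mm.
Time extruding: 2659486.3 / 146 → 18215.7 s.
Layers = ⌈240/0.17⌉ = 1412.
Non-print overhead = 1412 × 0.95, so 1341.4 s.
Total = 18215.7 + 1341.4 = 19557.1 s = 5.43 hours.

5.43 hours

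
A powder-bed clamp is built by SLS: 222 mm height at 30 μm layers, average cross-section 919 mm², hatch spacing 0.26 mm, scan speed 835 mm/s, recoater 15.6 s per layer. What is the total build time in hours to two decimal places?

Layers = ⌈222/0.03⌉ = 7400.
Scan path per layer = 919 / 0.26, so 3534.6 mm.
Laser time per layer = 3534.6 / 835, so 4.2331 s.
Time per layer = 4.2331 + 15.6 = 19.8331 s.
Total: 7400 × 19.8331 s = 146764.94 s → 40.77 hours.

40.77 hours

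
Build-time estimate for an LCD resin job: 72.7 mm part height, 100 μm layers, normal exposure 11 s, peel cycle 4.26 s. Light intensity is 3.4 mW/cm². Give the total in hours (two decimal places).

Layers = ⌈72.7/0.1⌉ = 727.
Each layer takes = 11 + 4.26, so 15.26 s.
Total = 727 × 15.26 = 11094.02 s = 3.08 hours.

3.08 hours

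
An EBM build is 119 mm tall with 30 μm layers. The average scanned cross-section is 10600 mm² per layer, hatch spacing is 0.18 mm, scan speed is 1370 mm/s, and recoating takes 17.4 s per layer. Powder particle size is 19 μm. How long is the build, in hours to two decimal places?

Number of layers: 119 / 0.03 → 3967 (rounded up).
Hatch length per layer: 10600 / 0.18 → 58888.9 mm.
Per-layer scan time = 58888.9 / 1370, so 42.9846 s.
Per-layer time = 42.9846 + 17.4, so 60.3846 s.
Total: 3967 × 60.3846 s = 239545.7082 s → 66.54 hours.

66.54 hours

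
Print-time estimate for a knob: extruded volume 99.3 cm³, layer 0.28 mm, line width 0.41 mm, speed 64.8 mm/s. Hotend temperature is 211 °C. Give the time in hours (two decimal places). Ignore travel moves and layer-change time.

Line area = 0.28 × 0.41 = 0.1148 mm².
Toolpath length = 99.3 cm³ / 0.1148 mm² = 99300 / 0.1148 = 864982.6 mm.
Extrusion time = 864982.6 / 64.8, so 13348.5 s.
That's 13348.5 s → 3.71 hours.

3.71 hours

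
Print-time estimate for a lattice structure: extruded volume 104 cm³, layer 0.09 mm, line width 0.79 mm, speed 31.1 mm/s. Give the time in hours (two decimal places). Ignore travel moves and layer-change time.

13.06 hours

Bead cross-section = 0.09 × 0.79 = 0.0711 mm².
Toolpath length = 104 cm³ / 0.0711 mm² = 104000 / 0.0711 = 1462728.6 mm.
Print-move time = 1462728.6 / 31.1 = 47033.1 s.
47033.1 s = 13.06 hours.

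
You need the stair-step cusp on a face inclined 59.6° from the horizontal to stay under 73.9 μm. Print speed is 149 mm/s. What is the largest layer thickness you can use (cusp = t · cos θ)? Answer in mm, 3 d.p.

0.146 mm

Layer height = cusp / cos(59.6°) = 0.0739 / 0.5060 = 0.146 mm.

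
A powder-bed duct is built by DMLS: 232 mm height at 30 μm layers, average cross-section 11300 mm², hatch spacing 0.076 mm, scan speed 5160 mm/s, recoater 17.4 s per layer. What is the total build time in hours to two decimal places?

Number of layers: 232 / 0.03 → 7734 (rounded up).
Scan path per layer: 11300 / 0.076 → 148684.2 mm.
Laser time per layer: 148684.2 / 5160 → 28.8148 s.
Layer cycle: 28.8148 + 17.4 → 46.2148 s.
Total: 7734 × 46.2148 s = 357425.2632 s → 99.28 hours.

99.28 hours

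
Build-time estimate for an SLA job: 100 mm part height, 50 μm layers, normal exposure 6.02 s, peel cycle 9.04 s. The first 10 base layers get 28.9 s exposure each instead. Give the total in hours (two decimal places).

Number of layers: 100 / 0.05 → 2000 (rounded up).
Base layers = 10 × (28.9 + 9.04) = 379.4 s.
Normal layers = 1990 × (6.02 + 9.04), so 29969.4 s.
Total = 379.4 + 29969.4 = 30348.8 s = 8.43 hours.

8.43 hours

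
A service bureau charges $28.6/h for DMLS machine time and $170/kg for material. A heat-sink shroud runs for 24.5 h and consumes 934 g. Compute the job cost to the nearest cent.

$859.48

Machine cost = 28.6 × 24.5, so $700.70.
Material charge = 170 × 934/1000 = $158.78.
Job cost: 700.70 + 158.78 = $859.48.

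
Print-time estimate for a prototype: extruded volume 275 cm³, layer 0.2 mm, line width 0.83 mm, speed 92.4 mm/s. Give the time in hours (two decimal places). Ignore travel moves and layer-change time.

4.98 hours

Bead cross-section: 0.2 × 0.83 → 0.166 mm².
Total extruded path = 275000/0.166 = 1656626.5 mm.
Print-move time = 1656626.5 / 92.4, so 17928.9 s.
That's 17928.9 s → 4.98 hours.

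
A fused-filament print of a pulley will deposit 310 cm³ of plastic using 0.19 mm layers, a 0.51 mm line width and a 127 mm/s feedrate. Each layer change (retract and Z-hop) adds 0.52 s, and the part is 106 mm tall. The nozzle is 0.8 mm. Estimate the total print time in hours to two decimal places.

7.08 hours

Bead cross-section = 0.19 × 0.51, so 0.0969 mm².
Total extruded path = 310000/0.0969 = 3199174.4 mm.
Print-move time = 3199174.4 / 127 = 25190.3 s.
Layer count = ceil(106 / 0.19) = 558.
Non-print overhead = 558 × 0.52, so 290.16 s.
Altogether 25190.3 + 290.16 = 25480.46 s, i.e. 7.08 hours.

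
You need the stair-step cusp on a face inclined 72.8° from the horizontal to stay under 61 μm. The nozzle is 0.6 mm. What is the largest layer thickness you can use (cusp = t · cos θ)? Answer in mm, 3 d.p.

0.206 mm

Layer height = cusp / cos(72.8°) = 0.061 / 0.2957 = 0.206 mm.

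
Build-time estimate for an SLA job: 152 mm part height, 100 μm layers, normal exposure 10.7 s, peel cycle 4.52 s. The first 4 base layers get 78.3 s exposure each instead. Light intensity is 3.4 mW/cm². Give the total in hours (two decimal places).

Number of layers: 152 / 0.1 → 1520 (rounded up).
Bottom layers: 4 × (78.3 + 4.52) → 331.28 s.
Regular layers: 1516 × (10.7 + 4.52) → 23073.52 s.
Sum: 331.28 + 23073.52 = 23404.8 s → 6.50 hours.

6.50 hours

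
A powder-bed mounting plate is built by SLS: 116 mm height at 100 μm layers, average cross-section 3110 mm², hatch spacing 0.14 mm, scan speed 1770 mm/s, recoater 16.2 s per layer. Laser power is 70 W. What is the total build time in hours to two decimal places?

9.26 hours

Layers = ⌈116/0.1⌉ = 1160.
Hatch length per layer = 3110 / 0.14, so 22214.3 mm.
Laser time per layer = 22214.3 / 1770 = 12.5505 s.
Layer cycle = 12.5505 + 16.2, so 28.7505 s.
Build time = 1160 × 28.7505 = 33350.58 s = 9.26 hours.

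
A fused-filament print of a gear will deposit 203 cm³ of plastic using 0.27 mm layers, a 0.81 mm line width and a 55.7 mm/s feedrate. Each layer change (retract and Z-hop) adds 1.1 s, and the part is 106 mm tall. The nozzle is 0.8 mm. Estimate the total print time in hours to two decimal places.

4.75 hours

Line area = 0.27 × 0.81, so 0.2187 mm².
Toolpath length = 203 cm³ / 0.2187 mm² = 203000 / 0.2187 = 928212.2 mm.
Print-move time: 928212.2 / 55.7 → 16664.5 s.
Number of layers: 106 / 0.27 → 393 (rounded up).
Z-hop total = 393 × 1.1, so 432.3 s.
Altogether 16664.5 + 432.3 = 17096.8 s, i.e. 4.75 hours.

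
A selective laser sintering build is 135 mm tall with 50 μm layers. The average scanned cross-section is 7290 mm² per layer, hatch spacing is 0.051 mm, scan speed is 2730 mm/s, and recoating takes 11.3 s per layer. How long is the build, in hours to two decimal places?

Number of layers: 135 / 0.05 → 2700 (rounded up).
Hatch length per layer = 7290 / 0.051, so 142941.2 mm.
Per-layer scan time = 142941.2 / 2730, so 52.3594 s.
Time per layer: 52.3594 + 11.3 → 63.6594 s.
Build time = 2700 × 63.6594 = 171880.38 s = 47.74 hours.

47.74 hours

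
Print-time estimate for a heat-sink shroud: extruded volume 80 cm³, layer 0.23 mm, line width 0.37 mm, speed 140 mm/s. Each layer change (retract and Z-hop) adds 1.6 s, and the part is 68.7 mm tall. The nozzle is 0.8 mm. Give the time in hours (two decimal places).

2.00 hours

Extrusion cross-section = 0.23 × 0.37 = 0.0851 mm².
Total extruded path = 80000/0.0851 = 940070.5 mm.
Time extruding = 940070.5 / 140, so 6714.8 s.
Layer count = ceil(68.7 / 0.23) = 299.
Non-print overhead = 299 × 1.6, so 478.4 s.
Altogether 6714.8 + 478.4 = 7193.2 s, i.e. 2.00 hours.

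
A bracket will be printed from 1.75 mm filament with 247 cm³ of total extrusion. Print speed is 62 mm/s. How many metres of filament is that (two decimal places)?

102.69 m

Cross-section of 1.75 mm filament: π·(1.75/2)² = 2.4053 mm².
L = 247000 mm³ / 2.4053 mm² = 102689.89 mm, i.e. 102.69 m.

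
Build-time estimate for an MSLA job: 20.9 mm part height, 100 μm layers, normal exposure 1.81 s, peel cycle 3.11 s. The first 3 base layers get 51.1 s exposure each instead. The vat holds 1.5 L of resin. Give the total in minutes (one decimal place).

19.6 minutes

Layers = ⌈20.9/0.1⌉ = 209.
Base layers: 3 × (51.1 + 3.11) → 162.63 s.
Normal layers = 206 × (1.81 + 3.11) = 1013.52 s.
Sum: 162.63 + 1013.52 = 1176.15 s → 19.6 minutes.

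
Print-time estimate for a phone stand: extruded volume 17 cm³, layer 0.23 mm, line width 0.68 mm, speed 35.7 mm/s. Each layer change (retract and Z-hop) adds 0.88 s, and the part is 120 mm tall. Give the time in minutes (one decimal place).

58.4 minutes

Bead cross-section: 0.23 × 0.68 → 0.1564 mm².
Path length: 17000 mm³ / 0.1564 mm² → 108695.7 mm.
Time extruding: 108695.7 / 35.7 → 3044.7 s.
Layer count = ceil(120 / 0.23) = 522.
Layer-change overhead: 522 × 0.88 → 459.36 s.
Altogether 3044.7 + 459.36 = 3504.06 s, i.e. 58.4 minutes.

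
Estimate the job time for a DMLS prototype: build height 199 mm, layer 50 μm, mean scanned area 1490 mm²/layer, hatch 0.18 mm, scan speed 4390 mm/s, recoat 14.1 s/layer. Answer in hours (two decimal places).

Layer count = ceil(199 / 0.05) = 3980.
Hatch length per layer: 1490 / 0.18 → 8277.8 mm.
Per-layer scan time = 8277.8 / 4390 = 1.8856 s.
Layer cycle = 1.8856 + 14.1 = 15.9856 s.
Build time = 3980 × 15.9856 = 63622.688 s = 17.67 hours.

17.67 hours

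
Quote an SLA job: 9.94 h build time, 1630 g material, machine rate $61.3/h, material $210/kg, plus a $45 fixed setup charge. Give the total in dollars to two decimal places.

$996.62

Machine cost = 61.3 × 9.94, so $609.322.
Material charge: 210 × 1630/1000 → $342.30.
Adding setup: 609.322 + 342.30 + 45 → 996.622 ≈ $996.62.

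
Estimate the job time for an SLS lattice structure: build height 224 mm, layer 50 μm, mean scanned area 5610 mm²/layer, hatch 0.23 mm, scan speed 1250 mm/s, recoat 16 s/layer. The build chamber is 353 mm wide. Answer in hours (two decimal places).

Layer count = ceil(224 / 0.05) = 4480.
Per-layer scan distance = 5610 / 0.23 = 24391.3 mm.
Per-layer scan time: 24391.3 / 1250 → 19.513 s.
Per-layer time: 19.513 + 16 → 35.513 s.
Build time = 4480 × 35.513 = 159098.24 s = 44.19 hours.

44.19 hours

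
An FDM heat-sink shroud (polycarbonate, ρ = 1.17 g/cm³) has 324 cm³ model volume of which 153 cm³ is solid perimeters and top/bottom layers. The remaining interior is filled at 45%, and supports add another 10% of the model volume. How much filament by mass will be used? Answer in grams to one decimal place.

306.9 g

Infill region: 324 − 153 → 171 cm³.
Infill deposited: 0.45 × 171 → 76.95 cm³.
Support = 0.10 × 324 = 32.4 cm³.
Deposited volume = 153 + 76.95 + 32.4 = 262.35 cm³.
Mass = 262.35 × 1.17 = 306.9495 g.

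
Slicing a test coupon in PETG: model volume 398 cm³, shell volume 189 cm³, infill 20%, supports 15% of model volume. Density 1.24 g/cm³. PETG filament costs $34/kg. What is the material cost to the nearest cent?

$12.25

Interior volume = 398 − 189 = 209 cm³.
Infill volume = 0.20 × 209, so 41.8 cm³.
Support: 0.15 × 398 → 59.7 cm³.
Deposited volume: 189 + 41.8 + 59.7 → 290.5 cm³.
Mass: 290.5 × 1.24 → 360.22 g.
At $34/kg: 360.22/1000 × 34 = $12.25.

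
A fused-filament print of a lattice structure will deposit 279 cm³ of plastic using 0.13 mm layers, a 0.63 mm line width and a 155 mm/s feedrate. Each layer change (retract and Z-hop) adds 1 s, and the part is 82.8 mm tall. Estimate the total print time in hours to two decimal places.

6.28 hours

Bead cross-section: 0.13 × 0.63 → 0.0819 mm².
Path length: 279000 mm³ / 0.0819 mm² → 3406593.4 mm.
Extrusion time: 3406593.4 / 155 → 21978 s.
Layer count = ceil(82.8 / 0.13) = 637.
Z-hop total: 637 × 1 → 637 s.
Total = 21978 + 637 = 22615 s = 6.28 hours.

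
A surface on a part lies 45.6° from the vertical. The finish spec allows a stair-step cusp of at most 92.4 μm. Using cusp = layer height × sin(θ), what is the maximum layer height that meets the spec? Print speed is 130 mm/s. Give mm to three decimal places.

t = h_c / sin θ = 0.0924 / 0.7145 = 0.129 mm.

0.129 mm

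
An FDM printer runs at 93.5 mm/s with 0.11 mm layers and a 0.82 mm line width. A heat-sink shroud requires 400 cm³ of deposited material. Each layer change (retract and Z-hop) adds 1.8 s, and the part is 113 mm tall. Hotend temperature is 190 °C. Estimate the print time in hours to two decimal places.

13.69 hours

Line area: 0.11 × 0.82 → 0.0902 mm².
Path length: 400000 mm³ / 0.0902 mm² → 4434589.8 mm.
Extrusion time: 4434589.8 / 93.5 → 47428.8 s.
Number of layers: 113 / 0.11 → 1028 (rounded up).
Layer-change overhead: 1028 × 1.8 → 1850.4 s.
Altogether 47428.8 + 1850.4 = 49279.2 s, i.e. 13.69 hours.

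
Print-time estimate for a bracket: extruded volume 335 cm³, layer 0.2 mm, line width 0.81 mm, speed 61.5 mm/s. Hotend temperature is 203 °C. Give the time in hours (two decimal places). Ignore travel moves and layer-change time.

Bead cross-section = 0.2 × 0.81, so 0.162 mm².
Toolpath length = 335 cm³ / 0.162 mm² = 335000 / 0.162 = 2067901.2 mm.
Extrusion time = 2067901.2 / 61.5 = 33624.4 s.
That's 33624.4 s → 9.34 hours.

9.34 hours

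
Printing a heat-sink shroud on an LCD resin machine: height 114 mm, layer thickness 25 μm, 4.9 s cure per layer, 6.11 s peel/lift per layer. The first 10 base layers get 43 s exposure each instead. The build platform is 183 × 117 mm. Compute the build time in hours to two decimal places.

14.05 hours

Layer count = ceil(114 / 0.025) = 4560.
Bottom layers = 10 × (43 + 6.11) = 491.1 s.
Regular layers = 4550 × (4.9 + 6.11) = 50095.5 s.
Sum: 491.1 + 50095.5 = 50586.6 s → 14.05 hours.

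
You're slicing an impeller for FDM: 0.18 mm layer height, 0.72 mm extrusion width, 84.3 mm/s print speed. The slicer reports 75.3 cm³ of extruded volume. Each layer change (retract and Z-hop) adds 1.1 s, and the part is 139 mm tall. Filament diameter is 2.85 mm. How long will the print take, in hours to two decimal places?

2.15 hours

Line area = 0.18 × 0.72 = 0.1296 mm².
Path length: 75300 mm³ / 0.1296 mm² → 581018.5 mm.
Time extruding = 581018.5 / 84.3 = 6892.3 s.
Layers = ⌈139/0.18⌉ = 773.
Layer-change overhead = 773 × 1.1, so 850.3 s.
Altogether 6892.3 + 850.3 = 7742.6 s, i.e. 2.15 hours.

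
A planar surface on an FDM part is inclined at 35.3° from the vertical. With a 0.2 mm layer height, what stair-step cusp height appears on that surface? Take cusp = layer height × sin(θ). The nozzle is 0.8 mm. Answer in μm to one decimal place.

h_c = t·sin θ = 0.2 × 0.5779 = 0.11558 mm (115.6 μm).

115.6 μm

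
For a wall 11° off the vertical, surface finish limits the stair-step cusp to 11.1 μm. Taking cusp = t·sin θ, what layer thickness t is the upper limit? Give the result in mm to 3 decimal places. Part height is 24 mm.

t = h_c / sin θ = 0.0111 / 0.1908 = 0.058 mm.

0.058 mm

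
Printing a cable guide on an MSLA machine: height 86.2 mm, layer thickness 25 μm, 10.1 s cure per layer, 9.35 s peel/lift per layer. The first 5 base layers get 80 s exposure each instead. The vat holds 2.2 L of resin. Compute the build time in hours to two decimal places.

18.73 hours

Layer count = ceil(86.2 / 0.025) = 3448.
Bottom layers = 5 × (80 + 9.35), so 446.75 s.
Remaining layers = 3443 × (10.1 + 9.35), so 66966.35 s.
Sum: 446.75 + 66966.35 = 67413.1 s → 18.73 hours.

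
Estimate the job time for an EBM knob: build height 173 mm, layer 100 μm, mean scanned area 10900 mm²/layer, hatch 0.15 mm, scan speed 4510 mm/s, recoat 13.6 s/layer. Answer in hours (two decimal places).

Layer count = ceil(173 / 0.1) = 1730.
Per-layer scan distance: 10900 / 0.15 → 72666.7 mm.
Per-layer scan time: 72666.7 / 4510 → 16.1124 s.
Time per layer = 16.1124 + 13.6, so 29.7124 s.
1730 layers × 29.7124 s/layer = 51402.452 s, i.e. 14.28 hours.

14.28 hours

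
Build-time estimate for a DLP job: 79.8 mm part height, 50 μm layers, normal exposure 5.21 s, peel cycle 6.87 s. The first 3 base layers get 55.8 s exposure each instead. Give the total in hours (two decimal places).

Layer count = ceil(79.8 / 0.05) = 1596.
Burn-in layers: 3 × (55.8 + 6.87) → 188.01 s.
Regular layers = 1593 × (5.21 + 6.87), so 19243.44 s.
Total = 188.01 + 19243.44 = 19431.45 s = 5.40 hours.

5.40 hours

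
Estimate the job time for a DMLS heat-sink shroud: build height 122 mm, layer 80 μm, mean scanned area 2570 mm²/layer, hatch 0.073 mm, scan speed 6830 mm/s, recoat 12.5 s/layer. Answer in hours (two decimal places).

Layer count = ceil(122 / 0.08) = 1525.
Scan path per layer = 2570 / 0.073, so 35205.5 mm.
Per-layer scan time = 35205.5 / 6830, so 5.1545 s.
Layer cycle: 5.1545 + 12.5 → 17.6545 s.
Total: 1525 × 17.6545 s = 26923.1125 s → 7.48 hours.

7.48 hours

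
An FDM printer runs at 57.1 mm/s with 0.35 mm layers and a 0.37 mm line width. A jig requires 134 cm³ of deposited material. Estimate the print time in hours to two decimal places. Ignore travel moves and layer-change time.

Extrusion cross-section = 0.35 × 0.37, so 0.1295 mm².
Toolpath length = 134 cm³ / 0.1295 mm² = 134000 / 0.1295 = 1034749 mm.
Time extruding = 1034749 / 57.1, so 18121.7 s.
Converting: 18121.7 s = 5.03 hours.

5.03 hours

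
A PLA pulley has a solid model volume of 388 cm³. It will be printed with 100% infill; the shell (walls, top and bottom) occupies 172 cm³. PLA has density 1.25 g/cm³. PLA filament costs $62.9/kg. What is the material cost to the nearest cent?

$30.51

Infill region: 388 − 172 → 216 cm³.
Infill deposited: 1.00 × 216 → 216 cm³.
Total printed volume = 172 + 216 = 388 cm³.
Mass: 388 × 1.25 → 485 g.
Cost = 485 g / 1000 × $62.9/kg = $30.51.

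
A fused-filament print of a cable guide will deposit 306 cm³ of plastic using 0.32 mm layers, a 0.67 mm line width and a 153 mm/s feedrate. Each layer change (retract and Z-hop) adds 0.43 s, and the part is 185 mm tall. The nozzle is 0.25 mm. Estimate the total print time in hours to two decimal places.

2.66 hours

Extrusion cross-section = 0.32 × 0.67 = 0.2144 mm².
Total extruded path = 306000/0.2144 = 1427238.8 mm.
Time extruding: 1427238.8 / 153 → 9328.4 s.
Number of layers: 185 / 0.32 → 579 (rounded up).
Non-print overhead: 579 × 0.43 → 248.97 s.
Total = 9328.4 + 248.97 = 9577.37 s = 2.66 hours.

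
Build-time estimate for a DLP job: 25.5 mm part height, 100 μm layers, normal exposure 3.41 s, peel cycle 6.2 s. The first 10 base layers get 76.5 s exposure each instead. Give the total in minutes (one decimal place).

Layers = ⌈25.5/0.1⌉ = 255.
Base layers: 10 × (76.5 + 6.2) → 827 s.
Regular layers = 245 × (3.41 + 6.2), so 2354.45 s.
Total = 827 + 2354.45 = 3181.45 s = 53.0 minutes.

53.0 minutes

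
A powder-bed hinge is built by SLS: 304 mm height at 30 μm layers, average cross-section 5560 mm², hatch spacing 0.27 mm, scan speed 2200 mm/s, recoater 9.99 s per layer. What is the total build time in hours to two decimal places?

Number of layers: 304 / 0.03 → 10134 (rounded up).
Hatch length per layer = 5560 / 0.27 = 20592.6 mm.
Per-layer scan time: 20592.6 / 2200 → 9.3603 s.
Layer cycle = 9.3603 + 9.99, so 19.3503 s.
10134 layers × 19.3503 s/layer = 196095.9402 s, i.e. 54.47 hours.

54.47 hours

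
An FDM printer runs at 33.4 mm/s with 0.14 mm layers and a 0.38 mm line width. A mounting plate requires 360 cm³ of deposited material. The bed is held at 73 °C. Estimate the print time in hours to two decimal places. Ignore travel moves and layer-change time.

Extrusion cross-section = 0.14 × 0.38 = 0.0532 mm².
Total extruded path = 360000/0.0532 = 6766917.3 mm.
Print-move time = 6766917.3 / 33.4, so 202602.3 s.
Converting: 202602.3 s = 56.28 hours.

56.28 hours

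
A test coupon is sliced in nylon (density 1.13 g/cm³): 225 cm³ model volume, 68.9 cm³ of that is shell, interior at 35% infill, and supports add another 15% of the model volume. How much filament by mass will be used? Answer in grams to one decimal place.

177.7 g

Infill region: 225 − 68.9 → 156.1 cm³.
Deposited infill = 0.35 × 156.1 = 54.635 cm³.
Support = 0.15 × 225 = 33.75 cm³.
Total extruded = 68.9 + 54.635 + 33.75, so 157.285 cm³.
Mass = 157.285 × 1.13, so 177.73205 g.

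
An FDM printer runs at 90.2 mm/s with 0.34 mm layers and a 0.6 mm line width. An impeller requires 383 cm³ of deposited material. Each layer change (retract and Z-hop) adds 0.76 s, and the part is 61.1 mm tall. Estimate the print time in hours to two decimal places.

5.82 hours

Bead cross-section = 0.34 × 0.6, so 0.204 mm².
Total extruded path = 383000/0.204 = 1877451 mm.
Extrusion time = 1877451 / 90.2, so 20814.3 s.
Layer count = ceil(61.1 / 0.34) = 180.
Z-hop total: 180 × 0.76 → 136.8 s.
Total = 20814.3 + 136.8 = 20951.1 s = 5.82 hours.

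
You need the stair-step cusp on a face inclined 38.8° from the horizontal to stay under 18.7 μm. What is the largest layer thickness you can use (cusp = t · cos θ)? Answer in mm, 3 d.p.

Layer height = cusp / cos(38.8°) = 0.0187 / 0.7793 = 0.024 mm.

0.024 mm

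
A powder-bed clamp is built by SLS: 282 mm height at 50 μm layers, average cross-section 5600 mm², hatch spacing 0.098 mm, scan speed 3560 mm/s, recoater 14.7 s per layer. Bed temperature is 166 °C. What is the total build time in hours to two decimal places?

48.18 hours

Number of layers: 282 / 0.05 → 5640 (rounded up).
Per-layer scan distance = 5600 / 0.098 = 57142.9 mm.
Laser time per layer = 57142.9 / 3560 = 16.0514 s.
Layer cycle = 16.0514 + 14.7 = 30.7514 s.
Build time = 5640 × 30.7514 = 173437.896 s = 48.18 hours.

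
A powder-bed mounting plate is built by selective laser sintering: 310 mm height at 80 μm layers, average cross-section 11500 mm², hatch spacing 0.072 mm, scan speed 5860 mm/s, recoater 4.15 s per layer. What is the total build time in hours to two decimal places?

33.81 hours

Layer count = ceil(310 / 0.08) = 3875.
Scan path per layer = 11500 / 0.072 = 159722.2 mm.
Laser time per layer: 159722.2 / 5860 → 27.2563 s.
Time per layer = 27.2563 + 4.15 = 31.4063 s.
3875 layers × 31.4063 s/layer = 121699.4125 s, i.e. 33.81 hours.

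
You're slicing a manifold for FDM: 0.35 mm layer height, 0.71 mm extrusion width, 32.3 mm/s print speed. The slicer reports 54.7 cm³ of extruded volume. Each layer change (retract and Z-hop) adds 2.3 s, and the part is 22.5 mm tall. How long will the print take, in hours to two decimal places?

Extrusion cross-section: 0.35 × 0.71 → 0.2485 mm².
Path length: 54700 mm³ / 0.2485 mm² → 220120.7 mm.
Print-move time = 220120.7 / 32.3, so 6814.9 s.
Layer count = ceil(22.5 / 0.35) = 65.
Non-print overhead = 65 × 2.3 = 149.5 s.
Altogether 6814.9 + 149.5 = 6964.4 s, i.e. 1.93 hours.

1.93 hours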